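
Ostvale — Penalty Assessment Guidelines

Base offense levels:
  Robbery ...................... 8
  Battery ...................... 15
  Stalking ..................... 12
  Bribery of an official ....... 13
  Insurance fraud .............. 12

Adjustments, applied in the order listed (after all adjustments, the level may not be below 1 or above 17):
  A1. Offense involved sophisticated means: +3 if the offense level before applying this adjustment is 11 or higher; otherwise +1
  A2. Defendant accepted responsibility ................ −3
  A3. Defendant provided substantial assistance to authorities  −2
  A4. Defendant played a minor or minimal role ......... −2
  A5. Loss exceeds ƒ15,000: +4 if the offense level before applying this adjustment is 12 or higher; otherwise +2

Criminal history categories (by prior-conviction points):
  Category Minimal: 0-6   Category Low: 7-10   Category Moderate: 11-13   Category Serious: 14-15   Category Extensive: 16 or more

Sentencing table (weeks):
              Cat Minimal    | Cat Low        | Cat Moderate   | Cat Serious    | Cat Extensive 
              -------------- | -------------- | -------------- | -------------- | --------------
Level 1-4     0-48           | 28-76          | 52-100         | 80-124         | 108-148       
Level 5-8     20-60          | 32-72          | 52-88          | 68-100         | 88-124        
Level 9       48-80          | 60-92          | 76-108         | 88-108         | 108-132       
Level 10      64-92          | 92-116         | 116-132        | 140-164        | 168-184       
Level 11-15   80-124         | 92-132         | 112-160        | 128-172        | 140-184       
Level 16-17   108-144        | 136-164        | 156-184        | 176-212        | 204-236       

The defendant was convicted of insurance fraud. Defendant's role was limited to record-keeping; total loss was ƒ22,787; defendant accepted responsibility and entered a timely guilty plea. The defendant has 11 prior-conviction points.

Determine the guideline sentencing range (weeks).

Base offense level for insurance fraud: 12.
A1 does not apply.
A2 applies: 12 − 3 = 9.
A3 does not apply.
A4 applies: 9 − 2 = 7.
A5 applies (level before this adjustment is 7 < 12, so +2): 7 + 2 = 9.
Final offense level: 9.
Criminal history: 11 prior points → Category Moderate (11-13).
Level 9 falls in the 9 band.
Grid: Level 9 × Category Moderate = 76-108 weeks.

76-108 weeks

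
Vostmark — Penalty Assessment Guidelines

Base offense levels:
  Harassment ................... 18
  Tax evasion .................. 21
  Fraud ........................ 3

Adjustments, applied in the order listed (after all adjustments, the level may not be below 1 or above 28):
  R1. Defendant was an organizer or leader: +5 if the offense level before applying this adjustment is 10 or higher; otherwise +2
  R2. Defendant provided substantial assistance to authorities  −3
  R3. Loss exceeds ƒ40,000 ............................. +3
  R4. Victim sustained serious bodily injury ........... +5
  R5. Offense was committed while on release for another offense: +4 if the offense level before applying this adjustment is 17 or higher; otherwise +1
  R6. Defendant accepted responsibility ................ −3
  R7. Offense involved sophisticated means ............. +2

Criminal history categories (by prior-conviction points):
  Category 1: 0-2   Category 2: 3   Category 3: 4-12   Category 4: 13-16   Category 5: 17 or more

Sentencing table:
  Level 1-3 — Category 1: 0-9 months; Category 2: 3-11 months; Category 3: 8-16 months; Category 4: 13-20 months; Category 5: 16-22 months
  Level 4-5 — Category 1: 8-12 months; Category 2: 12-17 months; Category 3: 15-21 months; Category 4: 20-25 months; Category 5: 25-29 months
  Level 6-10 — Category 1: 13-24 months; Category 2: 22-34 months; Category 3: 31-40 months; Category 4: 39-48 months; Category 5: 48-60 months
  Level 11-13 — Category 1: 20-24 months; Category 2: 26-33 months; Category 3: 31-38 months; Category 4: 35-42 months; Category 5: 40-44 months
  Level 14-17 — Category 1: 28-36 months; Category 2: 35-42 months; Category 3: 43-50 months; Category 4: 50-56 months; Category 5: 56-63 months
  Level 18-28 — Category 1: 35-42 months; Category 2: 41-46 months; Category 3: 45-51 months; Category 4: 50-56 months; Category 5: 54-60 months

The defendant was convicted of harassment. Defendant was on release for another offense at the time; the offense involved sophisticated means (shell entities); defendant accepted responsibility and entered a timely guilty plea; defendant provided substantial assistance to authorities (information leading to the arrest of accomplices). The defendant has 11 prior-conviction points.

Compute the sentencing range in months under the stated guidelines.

Base offense level for harassment: 18.
R2 applies: 18 − 3 = 15.
R5 applies (level before this adjustment is 15 < 17, so +1): 15 + 1 = 16.
R6 applies: 16 − 3 = 13.
R7 applies: 13 + 2 = 15.
Final offense level: 15.
Criminal history: 11 prior points → Category 3 (4-12).
Level 15 falls in the 14-17 band.
Grid: Level 14-17 × Category 3 = 43-50 months.

43-50 months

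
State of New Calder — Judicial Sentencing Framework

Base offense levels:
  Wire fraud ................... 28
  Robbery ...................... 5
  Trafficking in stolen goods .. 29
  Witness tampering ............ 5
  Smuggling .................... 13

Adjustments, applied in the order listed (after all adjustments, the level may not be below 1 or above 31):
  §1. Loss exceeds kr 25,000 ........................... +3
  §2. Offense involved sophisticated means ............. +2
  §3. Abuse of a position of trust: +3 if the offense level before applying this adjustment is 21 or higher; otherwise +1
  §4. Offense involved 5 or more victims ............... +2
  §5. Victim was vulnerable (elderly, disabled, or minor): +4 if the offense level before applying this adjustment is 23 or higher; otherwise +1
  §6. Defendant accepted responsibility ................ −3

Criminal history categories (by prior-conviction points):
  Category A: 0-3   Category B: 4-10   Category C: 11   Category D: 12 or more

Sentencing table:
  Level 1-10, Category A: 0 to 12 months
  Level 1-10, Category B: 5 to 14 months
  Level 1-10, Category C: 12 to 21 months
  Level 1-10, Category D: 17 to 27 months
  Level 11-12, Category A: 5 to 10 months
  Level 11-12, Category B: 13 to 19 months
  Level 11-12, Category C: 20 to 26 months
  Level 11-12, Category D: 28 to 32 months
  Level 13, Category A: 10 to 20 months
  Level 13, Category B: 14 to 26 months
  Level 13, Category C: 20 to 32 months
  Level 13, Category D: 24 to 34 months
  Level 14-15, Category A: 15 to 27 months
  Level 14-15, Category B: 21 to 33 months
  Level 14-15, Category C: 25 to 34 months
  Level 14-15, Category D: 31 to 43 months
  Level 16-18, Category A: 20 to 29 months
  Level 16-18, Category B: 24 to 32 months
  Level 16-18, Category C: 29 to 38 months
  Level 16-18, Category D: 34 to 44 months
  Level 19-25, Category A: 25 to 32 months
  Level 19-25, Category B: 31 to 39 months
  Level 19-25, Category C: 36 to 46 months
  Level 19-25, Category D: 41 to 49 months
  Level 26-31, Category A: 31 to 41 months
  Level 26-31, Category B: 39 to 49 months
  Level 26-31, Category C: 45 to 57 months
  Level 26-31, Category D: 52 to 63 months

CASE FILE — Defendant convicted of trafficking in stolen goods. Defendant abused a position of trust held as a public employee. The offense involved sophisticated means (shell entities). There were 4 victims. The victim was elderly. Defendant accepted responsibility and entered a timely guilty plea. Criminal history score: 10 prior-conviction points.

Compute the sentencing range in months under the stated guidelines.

Base offense level for trafficking in stolen goods: 29.
§2 applies: 29 + 2 = 31.
§3 applies (level before this adjustment is 31 ≥ 21, so +3): 31 + 3 = 34.
§4 does not apply.
§5 applies (level before this adjustment is 34 ≥ 23, so +4): 34 + 4 = 38.
§6 applies: 38 − 3 = 35.
Level 35 exceeds the maximum of 31; capped at 31.
Final offense level: 31.
Criminal history: 10 prior points → Category B (4-10).
Level 31 falls in the 26-31 band.
Grid: Level 26-31 × Category B = 39-49 months.

39-49 months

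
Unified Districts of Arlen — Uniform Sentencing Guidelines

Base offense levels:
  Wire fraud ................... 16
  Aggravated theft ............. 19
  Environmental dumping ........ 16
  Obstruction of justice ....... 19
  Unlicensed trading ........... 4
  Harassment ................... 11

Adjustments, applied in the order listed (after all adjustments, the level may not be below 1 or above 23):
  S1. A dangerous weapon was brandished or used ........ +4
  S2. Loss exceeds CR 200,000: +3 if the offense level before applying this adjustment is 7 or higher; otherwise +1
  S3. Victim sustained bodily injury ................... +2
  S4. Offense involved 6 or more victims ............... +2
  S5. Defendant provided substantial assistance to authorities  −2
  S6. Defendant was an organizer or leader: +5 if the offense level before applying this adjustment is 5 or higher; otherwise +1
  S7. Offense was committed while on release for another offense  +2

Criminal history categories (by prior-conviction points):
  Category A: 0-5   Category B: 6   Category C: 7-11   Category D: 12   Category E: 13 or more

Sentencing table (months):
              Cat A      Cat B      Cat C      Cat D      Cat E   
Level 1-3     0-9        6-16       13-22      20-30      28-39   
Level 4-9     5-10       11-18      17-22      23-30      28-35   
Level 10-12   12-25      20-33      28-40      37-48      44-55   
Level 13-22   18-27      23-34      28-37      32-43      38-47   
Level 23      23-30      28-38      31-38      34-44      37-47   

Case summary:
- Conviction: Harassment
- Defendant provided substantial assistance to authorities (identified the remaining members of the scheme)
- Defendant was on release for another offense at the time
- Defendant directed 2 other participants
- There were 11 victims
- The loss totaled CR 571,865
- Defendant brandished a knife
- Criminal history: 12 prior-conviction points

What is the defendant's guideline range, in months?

34-44 months

Base offense level for harassment: 11.
S1 applies: 11 + 4 = 15.
S2 applies (level before this adjustment is 15 ≥ 7, so +3): 15 + 3 = 18.
S3 does not apply.
S4 applies: 18 + 2 = 20.
S5 applies: 20 − 2 = 18.
S6 applies (level before this adjustment is 18 ≥ 5, so +5): 18 + 5 = 23.
S7 applies: 23 + 2 = 25.
Level 25 exceeds the maximum of 23; capped at 23.
Final offense level: 23.
Criminal history: 12 prior points → Category D (12).
Level 23 falls in the 23 band.
Grid: Level 23 × Category D = 34-44 months.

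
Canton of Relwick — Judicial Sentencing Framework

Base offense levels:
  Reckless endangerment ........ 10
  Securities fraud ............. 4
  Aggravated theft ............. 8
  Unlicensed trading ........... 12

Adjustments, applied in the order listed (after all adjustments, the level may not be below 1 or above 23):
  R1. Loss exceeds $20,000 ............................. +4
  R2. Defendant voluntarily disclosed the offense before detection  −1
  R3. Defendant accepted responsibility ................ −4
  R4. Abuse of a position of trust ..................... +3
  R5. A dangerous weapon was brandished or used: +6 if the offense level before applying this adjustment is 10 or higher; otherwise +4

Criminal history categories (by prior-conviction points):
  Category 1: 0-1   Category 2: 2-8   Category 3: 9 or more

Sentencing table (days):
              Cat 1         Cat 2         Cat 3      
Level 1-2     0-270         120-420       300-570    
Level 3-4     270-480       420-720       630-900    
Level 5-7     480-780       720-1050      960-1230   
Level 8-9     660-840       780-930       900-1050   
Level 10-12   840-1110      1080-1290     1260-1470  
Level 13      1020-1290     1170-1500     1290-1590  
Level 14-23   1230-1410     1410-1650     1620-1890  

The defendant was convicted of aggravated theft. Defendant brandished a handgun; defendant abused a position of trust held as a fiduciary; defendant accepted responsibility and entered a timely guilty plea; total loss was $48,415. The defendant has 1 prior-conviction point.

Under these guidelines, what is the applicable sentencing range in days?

Base offense level for aggravated theft: 8.
R1 applies: 8 + 4 = 12.
R3 applies: 12 − 4 = 8.
R4 applies: 8 + 3 = 11.
R5 applies (level before this adjustment is 11 ≥ 10, so +6): 11 + 6 = 17.
Final offense level: 17.
Criminal history: 1 prior point → Category 1 (0-1).
Level 17 falls in the 14-23 band.
Grid: Level 14-23 × Category 1 = 1230-1410 days.

1230-1410 days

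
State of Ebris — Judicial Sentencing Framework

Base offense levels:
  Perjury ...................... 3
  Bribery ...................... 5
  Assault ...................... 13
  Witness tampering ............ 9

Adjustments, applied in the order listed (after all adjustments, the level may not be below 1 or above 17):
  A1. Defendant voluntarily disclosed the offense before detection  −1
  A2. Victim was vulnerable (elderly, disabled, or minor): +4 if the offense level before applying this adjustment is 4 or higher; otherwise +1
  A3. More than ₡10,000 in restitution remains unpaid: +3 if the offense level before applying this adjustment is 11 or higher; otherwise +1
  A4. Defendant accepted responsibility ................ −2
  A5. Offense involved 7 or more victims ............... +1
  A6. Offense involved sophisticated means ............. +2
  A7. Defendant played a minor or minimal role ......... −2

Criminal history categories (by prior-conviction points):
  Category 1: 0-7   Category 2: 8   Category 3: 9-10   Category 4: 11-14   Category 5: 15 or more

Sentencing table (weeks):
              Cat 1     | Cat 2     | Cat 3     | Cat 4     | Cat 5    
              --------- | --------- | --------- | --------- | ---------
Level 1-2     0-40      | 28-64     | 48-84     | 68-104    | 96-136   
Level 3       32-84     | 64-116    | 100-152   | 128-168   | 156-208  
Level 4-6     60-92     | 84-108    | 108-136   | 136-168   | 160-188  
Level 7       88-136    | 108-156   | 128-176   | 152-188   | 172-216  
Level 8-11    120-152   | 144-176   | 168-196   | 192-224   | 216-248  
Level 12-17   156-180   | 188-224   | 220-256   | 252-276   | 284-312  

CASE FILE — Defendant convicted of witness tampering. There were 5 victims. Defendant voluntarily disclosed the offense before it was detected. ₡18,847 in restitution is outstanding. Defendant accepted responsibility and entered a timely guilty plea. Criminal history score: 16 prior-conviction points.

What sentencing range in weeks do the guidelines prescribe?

172-216 weeks

Base offense level for witness tampering: 9.
A1 applies: 9 − 1 = 8.
A2 does not apply.
A3 applies (level before this adjustment is 8 < 11, so +1): 8 + 1 = 9.
A4 applies: 9 − 2 = 7.
A7 does not apply.
Final offense level: 7.
Criminal history: 16 prior points → Category 5 (15+).
Level 7 falls in the 7 band.
Grid: Level 7 × Category 5 = 172-216 weeks.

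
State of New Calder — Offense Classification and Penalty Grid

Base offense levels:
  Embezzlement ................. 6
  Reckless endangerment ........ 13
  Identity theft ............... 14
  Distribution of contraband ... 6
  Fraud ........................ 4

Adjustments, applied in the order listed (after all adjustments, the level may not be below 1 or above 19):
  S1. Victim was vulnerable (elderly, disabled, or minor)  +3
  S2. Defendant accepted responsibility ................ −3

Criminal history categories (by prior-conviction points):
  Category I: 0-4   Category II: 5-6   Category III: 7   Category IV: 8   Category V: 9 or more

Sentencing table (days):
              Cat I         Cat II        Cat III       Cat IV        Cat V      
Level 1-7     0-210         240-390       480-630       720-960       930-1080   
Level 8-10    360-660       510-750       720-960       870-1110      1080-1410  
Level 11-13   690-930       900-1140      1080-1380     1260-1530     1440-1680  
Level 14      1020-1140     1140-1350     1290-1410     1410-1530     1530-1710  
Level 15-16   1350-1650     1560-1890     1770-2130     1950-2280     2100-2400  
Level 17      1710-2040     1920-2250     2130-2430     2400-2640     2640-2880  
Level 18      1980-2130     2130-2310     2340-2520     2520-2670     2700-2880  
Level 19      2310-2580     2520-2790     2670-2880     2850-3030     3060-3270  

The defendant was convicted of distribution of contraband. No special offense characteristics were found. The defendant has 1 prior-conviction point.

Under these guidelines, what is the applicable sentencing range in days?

Base offense level for distribution of contraband: 6.
Final offense level: 6.
Criminal history: 1 prior point → Category I (0-4).
Level 6 falls in the 1-7 band.
Grid: Level 1-7 × Category I = 0-210 days.

0-210 days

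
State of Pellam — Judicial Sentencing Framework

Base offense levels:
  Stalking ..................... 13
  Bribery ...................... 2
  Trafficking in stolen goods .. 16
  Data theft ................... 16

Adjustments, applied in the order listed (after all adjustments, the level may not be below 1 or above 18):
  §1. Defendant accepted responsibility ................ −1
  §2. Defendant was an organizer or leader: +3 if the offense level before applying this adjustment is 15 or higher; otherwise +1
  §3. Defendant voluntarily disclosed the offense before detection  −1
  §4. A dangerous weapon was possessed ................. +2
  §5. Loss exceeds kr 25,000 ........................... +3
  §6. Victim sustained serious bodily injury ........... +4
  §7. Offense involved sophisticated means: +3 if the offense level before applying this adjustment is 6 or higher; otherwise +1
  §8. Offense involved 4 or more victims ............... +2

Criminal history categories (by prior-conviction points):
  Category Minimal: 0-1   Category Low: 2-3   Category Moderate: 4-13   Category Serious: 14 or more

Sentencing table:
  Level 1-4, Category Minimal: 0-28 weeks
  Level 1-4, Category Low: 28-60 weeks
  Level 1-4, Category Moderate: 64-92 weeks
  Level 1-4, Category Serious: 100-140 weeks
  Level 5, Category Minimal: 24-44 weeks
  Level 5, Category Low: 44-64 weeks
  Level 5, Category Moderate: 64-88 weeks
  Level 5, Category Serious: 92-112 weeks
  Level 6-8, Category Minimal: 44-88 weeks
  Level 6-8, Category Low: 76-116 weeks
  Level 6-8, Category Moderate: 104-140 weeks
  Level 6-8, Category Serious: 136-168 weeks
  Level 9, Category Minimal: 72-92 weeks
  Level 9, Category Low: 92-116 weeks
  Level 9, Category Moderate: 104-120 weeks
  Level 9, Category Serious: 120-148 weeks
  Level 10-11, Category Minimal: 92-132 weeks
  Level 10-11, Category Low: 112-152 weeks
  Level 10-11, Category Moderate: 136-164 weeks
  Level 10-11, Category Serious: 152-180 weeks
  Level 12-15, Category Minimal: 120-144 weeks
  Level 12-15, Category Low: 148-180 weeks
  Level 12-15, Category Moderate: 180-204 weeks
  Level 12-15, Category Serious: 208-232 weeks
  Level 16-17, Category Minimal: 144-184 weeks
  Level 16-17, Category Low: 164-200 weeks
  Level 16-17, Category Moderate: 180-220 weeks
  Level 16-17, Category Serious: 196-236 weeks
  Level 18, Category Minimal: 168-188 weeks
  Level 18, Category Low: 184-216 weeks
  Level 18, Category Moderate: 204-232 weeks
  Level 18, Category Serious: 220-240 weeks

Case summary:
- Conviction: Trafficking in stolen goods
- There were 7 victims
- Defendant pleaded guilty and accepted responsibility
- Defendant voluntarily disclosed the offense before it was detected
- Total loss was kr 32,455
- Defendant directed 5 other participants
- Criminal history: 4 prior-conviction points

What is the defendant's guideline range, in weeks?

204-232 weeks

Base offense level for trafficking in stolen goods: 16.
§1 applies: 16 − 1 = 15.
§2 applies (level before this adjustment is 15 ≥ 15, so +3): 15 + 3 = 18.
§3 applies: 18 − 1 = 17.
§5 applies: 17 + 3 = 20.
§6 does not apply.
§8 applies: 20 + 2 = 22.
Level 22 exceeds the maximum of 18; capped at 18.
Final offense level: 18.
Criminal history: 4 prior points → Category Moderate (4-13).
Level 18 falls in the 18 band.
Grid: Level 18 × Category Moderate = 204-232 weeks.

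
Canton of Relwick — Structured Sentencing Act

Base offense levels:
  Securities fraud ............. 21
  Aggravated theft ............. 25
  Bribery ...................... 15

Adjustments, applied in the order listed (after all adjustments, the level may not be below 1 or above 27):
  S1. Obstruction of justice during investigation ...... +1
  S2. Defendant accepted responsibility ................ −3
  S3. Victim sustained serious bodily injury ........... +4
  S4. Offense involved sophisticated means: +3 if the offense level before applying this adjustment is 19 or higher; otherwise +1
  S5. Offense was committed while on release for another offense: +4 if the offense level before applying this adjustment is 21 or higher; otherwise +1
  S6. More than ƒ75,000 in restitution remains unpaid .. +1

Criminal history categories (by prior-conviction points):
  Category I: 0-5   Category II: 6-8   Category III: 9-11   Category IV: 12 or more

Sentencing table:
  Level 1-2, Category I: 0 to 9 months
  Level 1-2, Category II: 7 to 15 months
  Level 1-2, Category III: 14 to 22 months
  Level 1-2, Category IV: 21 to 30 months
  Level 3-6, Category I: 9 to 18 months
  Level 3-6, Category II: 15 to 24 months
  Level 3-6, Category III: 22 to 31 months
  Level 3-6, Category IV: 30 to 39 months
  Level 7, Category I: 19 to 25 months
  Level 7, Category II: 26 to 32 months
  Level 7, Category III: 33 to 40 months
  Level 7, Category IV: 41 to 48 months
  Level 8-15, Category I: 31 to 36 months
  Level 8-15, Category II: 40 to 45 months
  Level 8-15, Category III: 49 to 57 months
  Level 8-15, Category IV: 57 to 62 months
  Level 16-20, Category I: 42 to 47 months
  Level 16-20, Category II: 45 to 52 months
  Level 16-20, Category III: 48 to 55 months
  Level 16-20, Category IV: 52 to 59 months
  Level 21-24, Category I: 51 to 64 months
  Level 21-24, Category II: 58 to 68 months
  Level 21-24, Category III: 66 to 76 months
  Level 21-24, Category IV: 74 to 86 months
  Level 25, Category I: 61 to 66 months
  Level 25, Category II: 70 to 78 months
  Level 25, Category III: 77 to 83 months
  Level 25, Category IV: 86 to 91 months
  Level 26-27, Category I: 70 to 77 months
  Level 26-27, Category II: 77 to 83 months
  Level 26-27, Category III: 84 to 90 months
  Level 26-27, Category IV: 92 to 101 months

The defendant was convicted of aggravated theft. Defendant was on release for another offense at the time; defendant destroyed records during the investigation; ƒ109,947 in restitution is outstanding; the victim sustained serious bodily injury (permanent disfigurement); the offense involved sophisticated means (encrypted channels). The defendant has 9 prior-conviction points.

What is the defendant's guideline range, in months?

84-90 months

Base offense level for aggravated theft: 25.
S1 applies: 25 + 1 = 26.
S3 applies: 26 + 4 = 30.
S4 applies (level before this adjustment is 30 ≥ 19, so +3): 30 + 3 = 33.
S5 applies (level before this adjustment is 33 ≥ 21, so +4): 33 + 4 = 37.
S6 applies: 37 + 1 = 38.
Level 38 exceeds the maximum of 27; capped at 27.
Final offense level: 27.
Criminal history: 9 prior points → Category III (9-11).
Level 27 falls in the 26-27 band.
Grid: Level 26-27 × Category III = 84-90 months.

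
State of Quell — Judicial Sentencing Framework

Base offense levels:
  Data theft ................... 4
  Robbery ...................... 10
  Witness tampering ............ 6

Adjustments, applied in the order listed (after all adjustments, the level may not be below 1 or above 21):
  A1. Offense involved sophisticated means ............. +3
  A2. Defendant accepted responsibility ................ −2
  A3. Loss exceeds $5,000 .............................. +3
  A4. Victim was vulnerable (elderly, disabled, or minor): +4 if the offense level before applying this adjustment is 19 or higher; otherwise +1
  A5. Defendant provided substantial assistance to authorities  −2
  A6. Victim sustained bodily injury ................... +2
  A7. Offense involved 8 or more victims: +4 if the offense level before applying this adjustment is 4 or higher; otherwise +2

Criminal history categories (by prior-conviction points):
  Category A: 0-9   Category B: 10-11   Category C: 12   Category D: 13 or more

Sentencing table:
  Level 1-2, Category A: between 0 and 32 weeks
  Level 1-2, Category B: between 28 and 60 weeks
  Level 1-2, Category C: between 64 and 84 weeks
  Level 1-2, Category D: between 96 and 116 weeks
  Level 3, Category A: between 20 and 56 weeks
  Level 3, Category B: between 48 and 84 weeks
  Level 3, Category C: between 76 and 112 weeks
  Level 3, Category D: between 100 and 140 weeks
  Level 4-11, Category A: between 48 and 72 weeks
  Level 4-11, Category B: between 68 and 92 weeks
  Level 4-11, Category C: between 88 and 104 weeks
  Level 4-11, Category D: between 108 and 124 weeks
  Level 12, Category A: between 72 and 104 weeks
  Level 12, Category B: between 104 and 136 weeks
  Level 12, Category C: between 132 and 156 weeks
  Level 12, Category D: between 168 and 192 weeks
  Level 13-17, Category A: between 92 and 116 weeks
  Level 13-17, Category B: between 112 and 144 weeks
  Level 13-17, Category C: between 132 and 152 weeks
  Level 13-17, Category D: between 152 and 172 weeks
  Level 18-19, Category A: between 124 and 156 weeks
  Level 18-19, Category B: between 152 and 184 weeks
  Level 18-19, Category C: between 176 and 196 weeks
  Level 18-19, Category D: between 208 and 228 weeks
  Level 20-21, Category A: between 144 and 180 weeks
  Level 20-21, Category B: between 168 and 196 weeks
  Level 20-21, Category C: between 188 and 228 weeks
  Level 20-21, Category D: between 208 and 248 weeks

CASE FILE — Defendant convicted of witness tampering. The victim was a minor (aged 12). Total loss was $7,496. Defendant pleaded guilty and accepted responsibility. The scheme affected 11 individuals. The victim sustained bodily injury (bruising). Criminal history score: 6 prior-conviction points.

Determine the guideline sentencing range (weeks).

92-116 weeks

Base offense level for witness tampering: 6.
A2 applies: 6 − 2 = 4.
A3 applies: 4 + 3 = 7.
A4 applies (level before this adjustment is 7 < 19, so +1): 7 + 1 = 8.
A5 does not apply.
A6 applies: 8 + 2 = 10.
A7 applies (level before this adjustment is 10 ≥ 4, so +4): 10 + 4 = 14.
Final offense level: 14.
Criminal history: 6 prior points → Category A (0-9).
Level 14 falls in the 13-17 band.
Grid: Level 13-17 × Category A = 92-116 weeks.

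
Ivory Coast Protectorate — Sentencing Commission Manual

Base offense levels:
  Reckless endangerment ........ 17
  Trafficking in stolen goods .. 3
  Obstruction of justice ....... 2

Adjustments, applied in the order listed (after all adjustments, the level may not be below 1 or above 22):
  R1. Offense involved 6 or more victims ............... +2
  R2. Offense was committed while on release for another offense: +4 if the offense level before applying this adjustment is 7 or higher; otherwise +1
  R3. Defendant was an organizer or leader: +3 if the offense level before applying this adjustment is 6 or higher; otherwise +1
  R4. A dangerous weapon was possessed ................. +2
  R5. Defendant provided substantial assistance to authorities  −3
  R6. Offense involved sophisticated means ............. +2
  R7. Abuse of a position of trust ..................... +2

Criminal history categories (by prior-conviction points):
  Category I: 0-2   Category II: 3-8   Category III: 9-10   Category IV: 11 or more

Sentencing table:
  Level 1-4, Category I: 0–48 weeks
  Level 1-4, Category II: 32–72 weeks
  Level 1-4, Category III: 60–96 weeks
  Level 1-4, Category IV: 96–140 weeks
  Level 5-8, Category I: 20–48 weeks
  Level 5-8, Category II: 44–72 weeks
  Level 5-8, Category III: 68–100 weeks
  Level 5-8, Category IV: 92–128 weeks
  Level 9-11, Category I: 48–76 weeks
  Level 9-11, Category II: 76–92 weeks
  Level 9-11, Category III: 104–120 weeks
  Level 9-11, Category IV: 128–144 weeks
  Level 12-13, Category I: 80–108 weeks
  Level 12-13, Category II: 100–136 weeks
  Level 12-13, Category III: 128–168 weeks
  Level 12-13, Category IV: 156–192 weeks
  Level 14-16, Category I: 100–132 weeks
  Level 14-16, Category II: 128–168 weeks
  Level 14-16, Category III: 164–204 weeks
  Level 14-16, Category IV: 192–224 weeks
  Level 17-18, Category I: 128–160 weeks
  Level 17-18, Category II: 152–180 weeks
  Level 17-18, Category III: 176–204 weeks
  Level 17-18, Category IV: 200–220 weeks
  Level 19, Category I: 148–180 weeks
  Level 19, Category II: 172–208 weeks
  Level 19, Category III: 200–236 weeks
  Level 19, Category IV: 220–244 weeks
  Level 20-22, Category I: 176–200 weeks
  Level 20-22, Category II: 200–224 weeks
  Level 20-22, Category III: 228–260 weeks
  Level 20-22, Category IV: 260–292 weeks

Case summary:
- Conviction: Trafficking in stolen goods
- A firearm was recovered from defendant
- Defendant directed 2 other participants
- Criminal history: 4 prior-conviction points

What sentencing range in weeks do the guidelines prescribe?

Base offense level for trafficking in stolen goods: 3.
R1 does not apply.
R3 applies (level before this adjustment is 3 < 6, so +1): 3 + 1 = 4.
R4 applies: 4 + 2 = 6.
R6 does not apply.
Final offense level: 6.
Criminal history: 4 prior points → Category II (3-8).
Level 6 falls in the 5-8 band.
Grid: Level 5-8 × Category II = 44-72 weeks.

44-72 weeks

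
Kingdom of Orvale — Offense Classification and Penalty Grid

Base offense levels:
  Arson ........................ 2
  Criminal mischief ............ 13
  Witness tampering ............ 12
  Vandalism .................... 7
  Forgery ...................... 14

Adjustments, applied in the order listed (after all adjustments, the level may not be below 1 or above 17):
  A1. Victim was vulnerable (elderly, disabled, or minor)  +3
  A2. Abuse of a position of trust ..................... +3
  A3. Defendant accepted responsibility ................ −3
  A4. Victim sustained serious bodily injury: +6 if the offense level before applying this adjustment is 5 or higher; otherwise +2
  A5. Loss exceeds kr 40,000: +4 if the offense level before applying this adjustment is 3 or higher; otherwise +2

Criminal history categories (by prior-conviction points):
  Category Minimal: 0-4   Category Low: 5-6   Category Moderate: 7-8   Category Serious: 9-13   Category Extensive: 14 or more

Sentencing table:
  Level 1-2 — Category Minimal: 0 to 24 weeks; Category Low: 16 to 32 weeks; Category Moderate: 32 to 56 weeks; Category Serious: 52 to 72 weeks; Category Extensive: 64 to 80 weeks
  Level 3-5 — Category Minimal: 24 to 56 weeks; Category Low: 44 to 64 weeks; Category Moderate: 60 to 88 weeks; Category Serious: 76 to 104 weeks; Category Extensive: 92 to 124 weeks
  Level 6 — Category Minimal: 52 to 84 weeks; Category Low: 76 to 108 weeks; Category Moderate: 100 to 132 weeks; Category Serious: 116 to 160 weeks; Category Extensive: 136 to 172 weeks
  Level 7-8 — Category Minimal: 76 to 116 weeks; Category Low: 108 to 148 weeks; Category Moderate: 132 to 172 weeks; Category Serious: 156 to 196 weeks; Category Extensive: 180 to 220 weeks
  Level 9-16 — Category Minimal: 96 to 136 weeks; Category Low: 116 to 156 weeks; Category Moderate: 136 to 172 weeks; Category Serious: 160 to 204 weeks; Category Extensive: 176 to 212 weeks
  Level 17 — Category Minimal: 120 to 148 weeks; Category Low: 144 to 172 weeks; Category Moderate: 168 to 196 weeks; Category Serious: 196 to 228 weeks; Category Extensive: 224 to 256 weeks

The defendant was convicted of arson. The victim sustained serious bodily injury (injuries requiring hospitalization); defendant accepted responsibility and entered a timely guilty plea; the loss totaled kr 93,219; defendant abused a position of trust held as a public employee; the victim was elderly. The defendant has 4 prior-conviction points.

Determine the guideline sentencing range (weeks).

Base offense level for arson: 2.
A1 applies: 2 + 3 = 5.
A2 applies: 5 + 3 = 8.
A3 applies: 8 − 3 = 5.
A4 applies (level before this adjustment is 5 ≥ 5, so +6): 5 + 6 = 11.
A5 applies (level before this adjustment is 11 ≥ 3, so +4): 11 + 4 = 15.
Final offense level: 15.
Criminal history: 4 prior points → Category Minimal (0-4).
Level 15 falls in the 9-16 band.
Grid: Level 9-16 × Category Minimal = 96-136 weeks.

96-136 weeks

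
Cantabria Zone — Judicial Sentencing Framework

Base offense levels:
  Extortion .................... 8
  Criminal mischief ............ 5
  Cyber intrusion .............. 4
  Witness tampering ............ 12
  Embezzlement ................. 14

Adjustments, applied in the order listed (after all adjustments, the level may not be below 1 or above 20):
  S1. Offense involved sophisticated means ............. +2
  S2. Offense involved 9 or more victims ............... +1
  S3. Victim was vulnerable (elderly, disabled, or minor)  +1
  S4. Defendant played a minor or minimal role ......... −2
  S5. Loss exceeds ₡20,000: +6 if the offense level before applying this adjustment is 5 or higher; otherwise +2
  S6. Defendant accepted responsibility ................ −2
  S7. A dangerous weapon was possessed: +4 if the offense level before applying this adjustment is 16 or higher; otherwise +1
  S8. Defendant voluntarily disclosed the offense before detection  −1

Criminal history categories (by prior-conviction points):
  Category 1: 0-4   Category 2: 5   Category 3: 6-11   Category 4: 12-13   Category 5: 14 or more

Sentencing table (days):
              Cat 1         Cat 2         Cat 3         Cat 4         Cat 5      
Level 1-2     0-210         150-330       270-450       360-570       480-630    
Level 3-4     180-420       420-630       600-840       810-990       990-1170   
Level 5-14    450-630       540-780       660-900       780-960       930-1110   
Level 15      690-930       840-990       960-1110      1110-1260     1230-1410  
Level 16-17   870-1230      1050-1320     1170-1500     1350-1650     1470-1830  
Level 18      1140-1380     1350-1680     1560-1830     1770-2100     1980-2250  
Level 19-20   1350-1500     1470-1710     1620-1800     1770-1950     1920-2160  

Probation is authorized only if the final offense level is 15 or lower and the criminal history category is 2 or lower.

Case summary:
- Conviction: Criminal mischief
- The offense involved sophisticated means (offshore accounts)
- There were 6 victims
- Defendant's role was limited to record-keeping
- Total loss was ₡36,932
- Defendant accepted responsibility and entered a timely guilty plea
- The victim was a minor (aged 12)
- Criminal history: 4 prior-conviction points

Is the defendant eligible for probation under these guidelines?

Yes

Base offense level for criminal mischief: 5.
S1 applies: 5 + 2 = 7.
S3 applies: 7 + 1 = 8.
S4 applies: 8 − 2 = 6.
S5 applies (level before this adjustment is 6 ≥ 5, so +6): 6 + 6 = 12.
S6 applies: 12 − 2 = 10.
S7 does not apply.
Final offense level: 10.
Criminal history: 4 prior points → Category 1 (0-4).
Level 10 falls in the 5-14 band.
Grid: Level 5-14 × Category 1 = 450-630 days.
Probation check: level 10 ≤ 15 and category 1 ≤ 2 → eligible.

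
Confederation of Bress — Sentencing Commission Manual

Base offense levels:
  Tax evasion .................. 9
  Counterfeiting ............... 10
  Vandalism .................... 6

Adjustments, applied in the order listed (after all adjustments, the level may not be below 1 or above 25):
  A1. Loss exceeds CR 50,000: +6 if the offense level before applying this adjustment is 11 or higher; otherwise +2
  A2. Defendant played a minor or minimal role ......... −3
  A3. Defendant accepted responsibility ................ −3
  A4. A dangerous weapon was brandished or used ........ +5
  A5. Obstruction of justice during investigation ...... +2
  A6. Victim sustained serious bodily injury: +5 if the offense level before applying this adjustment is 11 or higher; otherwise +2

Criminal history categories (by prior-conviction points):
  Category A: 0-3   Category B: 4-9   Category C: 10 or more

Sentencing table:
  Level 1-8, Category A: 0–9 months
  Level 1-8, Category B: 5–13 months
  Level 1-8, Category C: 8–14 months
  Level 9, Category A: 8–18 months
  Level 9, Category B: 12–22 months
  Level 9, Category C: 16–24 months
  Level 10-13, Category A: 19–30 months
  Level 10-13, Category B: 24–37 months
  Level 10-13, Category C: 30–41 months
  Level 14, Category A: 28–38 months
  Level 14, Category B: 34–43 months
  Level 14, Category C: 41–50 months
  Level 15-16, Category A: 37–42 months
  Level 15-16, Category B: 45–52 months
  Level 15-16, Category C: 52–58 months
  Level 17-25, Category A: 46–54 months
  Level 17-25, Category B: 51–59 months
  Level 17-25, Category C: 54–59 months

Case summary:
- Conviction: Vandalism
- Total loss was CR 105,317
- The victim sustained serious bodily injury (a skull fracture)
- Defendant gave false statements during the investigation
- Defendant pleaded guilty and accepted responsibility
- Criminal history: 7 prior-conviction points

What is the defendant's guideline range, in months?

12-22 months

Base offense level for vandalism: 6.
A1 applies (level before this adjustment is 6 < 11, so +2): 6 + 2 = 8.
A2 does not apply.
A3 applies: 8 − 3 = 5.
A5 applies: 5 + 2 = 7.
A6 applies (level before this adjustment is 7 < 11, so +2): 7 + 2 = 9.
Final offense level: 9.
Criminal history: 7 prior points → Category B (4-9).
Level 9 falls in the 9 band.
Grid: Level 9 × Category B = 12-22 months.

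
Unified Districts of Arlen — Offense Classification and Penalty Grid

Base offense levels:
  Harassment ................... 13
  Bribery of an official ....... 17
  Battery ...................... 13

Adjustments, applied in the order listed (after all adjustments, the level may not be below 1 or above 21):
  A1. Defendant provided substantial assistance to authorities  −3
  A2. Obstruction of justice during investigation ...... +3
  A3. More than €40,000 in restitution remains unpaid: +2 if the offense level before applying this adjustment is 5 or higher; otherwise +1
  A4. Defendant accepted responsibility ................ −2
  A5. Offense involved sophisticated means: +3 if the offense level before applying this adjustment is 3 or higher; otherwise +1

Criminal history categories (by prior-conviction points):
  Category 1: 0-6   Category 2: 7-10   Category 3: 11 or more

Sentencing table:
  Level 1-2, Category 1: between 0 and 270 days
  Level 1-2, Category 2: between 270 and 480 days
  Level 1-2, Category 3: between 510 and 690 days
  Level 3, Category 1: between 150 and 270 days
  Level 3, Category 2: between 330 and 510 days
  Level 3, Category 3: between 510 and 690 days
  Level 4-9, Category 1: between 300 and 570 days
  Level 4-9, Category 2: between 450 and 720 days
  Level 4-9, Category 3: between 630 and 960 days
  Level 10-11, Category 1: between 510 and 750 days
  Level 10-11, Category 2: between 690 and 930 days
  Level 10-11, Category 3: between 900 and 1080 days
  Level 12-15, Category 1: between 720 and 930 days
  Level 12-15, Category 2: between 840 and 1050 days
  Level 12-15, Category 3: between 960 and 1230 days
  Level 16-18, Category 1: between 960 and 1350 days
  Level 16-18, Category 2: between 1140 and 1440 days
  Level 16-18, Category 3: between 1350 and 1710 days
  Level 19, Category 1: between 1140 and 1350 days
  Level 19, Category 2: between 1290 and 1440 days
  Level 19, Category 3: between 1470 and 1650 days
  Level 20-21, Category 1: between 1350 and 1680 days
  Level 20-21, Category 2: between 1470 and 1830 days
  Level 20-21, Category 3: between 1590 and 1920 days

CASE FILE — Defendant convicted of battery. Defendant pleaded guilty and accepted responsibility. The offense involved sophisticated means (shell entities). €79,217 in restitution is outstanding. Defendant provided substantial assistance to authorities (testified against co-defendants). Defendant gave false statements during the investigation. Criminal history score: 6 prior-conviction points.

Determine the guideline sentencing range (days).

Base offense level for battery: 13.
A1 applies: 13 − 3 = 10.
A2 applies: 10 + 3 = 13.
A3 applies (level before this adjustment is 13 ≥ 5, so +2): 13 + 2 = 15.
A4 applies: 15 − 2 = 13.
A5 applies (level before this adjustment is 13 ≥ 3, so +3): 13 + 3 = 16.
Final offense level: 16.
Criminal history: 6 prior points → Category 1 (0-6).
Level 16 falls in the 16-18 band.
Grid: Level 16-18 × Category 1 = 960-1350 days.

960-1350 days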